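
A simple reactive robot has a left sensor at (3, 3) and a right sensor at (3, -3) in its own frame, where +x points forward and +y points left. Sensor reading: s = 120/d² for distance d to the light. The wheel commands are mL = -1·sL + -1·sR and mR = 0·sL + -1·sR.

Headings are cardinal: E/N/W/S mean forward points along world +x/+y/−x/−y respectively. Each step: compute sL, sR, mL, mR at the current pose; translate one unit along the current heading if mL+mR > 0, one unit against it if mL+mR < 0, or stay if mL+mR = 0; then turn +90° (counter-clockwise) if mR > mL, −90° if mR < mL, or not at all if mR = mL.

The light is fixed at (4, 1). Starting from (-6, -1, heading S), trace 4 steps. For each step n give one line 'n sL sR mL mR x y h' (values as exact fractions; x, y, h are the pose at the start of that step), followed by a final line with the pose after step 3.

0 60/37 60/97 -8040/3589 -60/97 -6 -1 S
1 120/53 24/13 -2832/689 -24/13 -6 0 E
2 3/5 30/17 -201/85 -30/17 -7 0 N
3 120/221 120/197 -50160/43537 -120/197 -7 -1 W
final -6 -1 S

n=0: pose=(-6,-1,S); sL=60/37, sR=60/97; mL=-8040/3589, mR=-60/97; mL+mR=-10260/3589 → advance -1; mR−mL=60/37 → turn +1·90°
n=1: pose=(-6,0,E); sL=120/53, sR=24/13; mL=-2832/689, mR=-24/13; mL+mR=-4104/689 → advance -1; mR−mL=120/53 → turn +1·90°
n=2: pose=(-7,0,N); sL=3/5, sR=30/17; mL=-201/85, mR=-30/17; mL+mR=-351/85 → advance -1; mR−mL=3/5 → turn +1·90°
n=3: pose=(-7,-1,W); sL=120/221, sR=120/197; mL=-50160/43537, mR=-120/197; mL+mR=-76680/43537 → advance -1; mR−mL=120/221 → turn +1·90°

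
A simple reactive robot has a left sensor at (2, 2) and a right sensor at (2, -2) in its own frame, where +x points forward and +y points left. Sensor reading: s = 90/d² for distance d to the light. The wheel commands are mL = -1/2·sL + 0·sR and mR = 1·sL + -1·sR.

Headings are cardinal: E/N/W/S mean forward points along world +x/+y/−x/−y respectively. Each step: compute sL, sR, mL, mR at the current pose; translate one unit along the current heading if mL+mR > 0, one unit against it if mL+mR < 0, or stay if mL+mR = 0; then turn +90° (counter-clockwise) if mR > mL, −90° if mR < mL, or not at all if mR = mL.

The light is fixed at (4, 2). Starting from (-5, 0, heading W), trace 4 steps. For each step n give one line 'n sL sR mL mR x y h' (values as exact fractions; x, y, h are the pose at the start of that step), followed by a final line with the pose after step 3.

0 90/137 90/121 -45/137 -1440/16577 -5 0 W
1 45/26 45/58 -45/52 360/377 -4 0 S
2 90/37 90/61 -45/37 2160/2257 -4 -1 E
3 45/61 9/5 -45/122 -324/305 -5 -1 N
final -5 -2 E

n=0: pose=(-5,0,W); sL=90/137, sR=90/121; mL=-45/137, mR=-1440/16577; mL+mR=-6885/16577 → advance -1; mR−mL=4005/16577 → turn +1·90°
n=1: pose=(-4,0,S); sL=45/26, sR=45/58; mL=-45/52, mR=360/377; mL+mR=135/1508 → advance +1; mR−mL=2745/1508 → turn +1·90°
n=2: pose=(-4,-1,E); sL=90/37, sR=90/61; mL=-45/37, mR=2160/2257; mL+mR=-585/2257 → advance -1; mR−mL=4905/2257 → turn +1·90°
n=3: pose=(-5,-1,N); sL=45/61, sR=9/5; mL=-45/122, mR=-324/305; mL+mR=-873/610 → advance -1; mR−mL=-423/610 → turn -1·90°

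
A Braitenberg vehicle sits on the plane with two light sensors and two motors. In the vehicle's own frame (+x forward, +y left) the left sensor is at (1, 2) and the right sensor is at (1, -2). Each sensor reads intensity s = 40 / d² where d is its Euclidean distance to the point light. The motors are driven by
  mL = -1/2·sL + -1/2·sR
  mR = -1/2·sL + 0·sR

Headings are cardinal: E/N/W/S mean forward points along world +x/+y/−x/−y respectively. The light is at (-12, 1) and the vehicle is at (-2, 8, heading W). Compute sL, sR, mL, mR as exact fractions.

20/53 20/81 -1340/4293 -10/53

left sensor world pos  = (-3, 6); dL² = 106
right sensor world pos = (-3, 10); dR² = 162
sL = 40/106 = 20/53
sR = 40/162 = 20/81
mL = -1/2·sL + -1/2·sR = -1340/4293
mR = -1/2·sL + 0·sR = -10/53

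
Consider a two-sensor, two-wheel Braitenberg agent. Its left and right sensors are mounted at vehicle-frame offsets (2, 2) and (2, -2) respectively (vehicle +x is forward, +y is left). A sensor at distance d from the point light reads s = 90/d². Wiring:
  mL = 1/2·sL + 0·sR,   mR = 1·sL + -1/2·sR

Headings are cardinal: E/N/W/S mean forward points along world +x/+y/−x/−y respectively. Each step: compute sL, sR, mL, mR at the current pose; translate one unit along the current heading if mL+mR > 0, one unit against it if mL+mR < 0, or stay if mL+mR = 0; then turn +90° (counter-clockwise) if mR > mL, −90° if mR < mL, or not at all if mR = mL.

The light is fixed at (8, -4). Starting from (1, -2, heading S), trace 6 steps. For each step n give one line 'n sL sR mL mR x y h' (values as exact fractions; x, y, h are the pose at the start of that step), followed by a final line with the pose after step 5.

0 18/5 10/9 9/5 137/45 1 -2 S
1 45/17 45/13 45/34 405/442 1 -3 E
2 90/17 18/13 45/17 1017/221 2 -3 S
3 9/2 9/2 9/4 9/4 2 -4 E
4 90/13 90/13 45/13 45/13 3 -4 E
5 45/4 45/4 45/8 45/8 4 -4 E
final 5 -4 E

n=0: pose=(1,-2,S); sL=18/5, sR=10/9; mL=9/5, mR=137/45; mL+mR=218/45 → advance +1; mR−mL=56/45 → turn +1·90°
n=1: pose=(1,-3,E); sL=45/17, sR=45/13; mL=45/34, mR=405/442; mL+mR=495/221 → advance +1; mR−mL=-90/221 → turn -1·90°
n=2: pose=(2,-3,S); sL=90/17, sR=18/13; mL=45/17, mR=1017/221; mL+mR=1602/221 → advance +1; mR−mL=432/221 → turn +1·90°
n=3: pose=(2,-4,E); sL=9/2, sR=9/2; mL=9/4, mR=9/4; mL+mR=9/2 → advance +1; mR−mL=0 → turn +0·90°
n=4: pose=(3,-4,E); sL=90/13, sR=90/13; mL=45/13, mR=45/13; mL+mR=90/13 → advance +1; mR−mL=0 → turn +0·90°
n=5: pose=(4,-4,E); sL=45/4, sR=45/4; mL=45/8, mR=45/8; mL+mR=45/4 → advance +1; mR−mL=0 → turn +0·90°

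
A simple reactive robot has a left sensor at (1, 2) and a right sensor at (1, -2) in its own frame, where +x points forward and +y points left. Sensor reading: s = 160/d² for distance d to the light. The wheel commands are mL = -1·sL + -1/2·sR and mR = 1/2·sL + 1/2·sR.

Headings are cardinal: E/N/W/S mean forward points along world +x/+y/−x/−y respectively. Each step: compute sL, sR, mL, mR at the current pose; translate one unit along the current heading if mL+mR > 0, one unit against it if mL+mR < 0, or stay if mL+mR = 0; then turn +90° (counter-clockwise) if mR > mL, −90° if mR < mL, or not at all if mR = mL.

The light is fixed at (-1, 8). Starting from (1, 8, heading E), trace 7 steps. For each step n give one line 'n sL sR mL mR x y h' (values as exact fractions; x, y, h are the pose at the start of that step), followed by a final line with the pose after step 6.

0 160/13 160/13 -240/13 160/13 1 8 E
1 80 16 -88 48 0 8 N
2 160/9 160 -880/9 800/9 0 7 W
3 8 40 -28 24 1 7 S
4 160/13 160/13 -240/13 160/13 1 8 E
5 80 16 -88 48 0 8 N
6 160/9 160 -880/9 800/9 0 7 W
final 1 7 S

n=0: pose=(1,8,E); sL=160/13, sR=160/13; mL=-240/13, mR=160/13; mL+mR=-80/13 → advance -1; mR−mL=400/13 → turn +1·90°
n=1: pose=(0,8,N); sL=80, sR=16; mL=-88, mR=48; mL+mR=-40 → advance -1; mR−mL=136 → turn +1·90°
n=2: pose=(0,7,W); sL=160/9, sR=160; mL=-880/9, mR=800/9; mL+mR=-80/9 → advance -1; mR−mL=560/3 → turn +1·90°
n=3: pose=(1,7,S); sL=8, sR=40; mL=-28, mR=24; mL+mR=-4 → advance -1; mR−mL=52 → turn +1·90°
n=4: pose=(1,8,E); sL=160/13, sR=160/13; mL=-240/13, mR=160/13; mL+mR=-80/13 → advance -1; mR−mL=400/13 → turn +1·90°
n=5: pose=(0,8,N); sL=80, sR=16; mL=-88, mR=48; mL+mR=-40 → advance -1; mR−mL=136 → turn +1·90°
n=6: pose=(0,7,W); sL=160/9, sR=160; mL=-880/9, mR=800/9; mL+mR=-80/9 → advance -1; mR−mL=560/3 → turn +1·90°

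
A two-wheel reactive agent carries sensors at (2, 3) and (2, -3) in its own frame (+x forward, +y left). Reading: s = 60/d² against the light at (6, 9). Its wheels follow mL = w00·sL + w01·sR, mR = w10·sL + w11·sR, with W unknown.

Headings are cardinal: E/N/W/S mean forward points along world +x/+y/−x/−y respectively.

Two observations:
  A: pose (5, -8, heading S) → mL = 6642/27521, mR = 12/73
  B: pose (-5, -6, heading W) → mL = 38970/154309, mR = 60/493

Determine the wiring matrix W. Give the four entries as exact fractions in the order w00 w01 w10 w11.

1/2 1 1 0

obs A: pose=(5,-8,S) → sL=12/73, sR=60/377, mL=6642/27521, mR=12/73
obs B: pose=(-5,-6,W) → sL=60/493, sR=60/313, mL=38970/154309, mR=60/493
sensor matrix S = [[12/73, 60/377], [60/493, 60/313]]; det S = 51563520/4246737989
solve [mL_A; mL_B] = S·[w00; w01] and [mR_A; mR_B] = S·[w10; w11]:
  w00 = 1/2, w01 = 1, w10 = 1, w11 = 0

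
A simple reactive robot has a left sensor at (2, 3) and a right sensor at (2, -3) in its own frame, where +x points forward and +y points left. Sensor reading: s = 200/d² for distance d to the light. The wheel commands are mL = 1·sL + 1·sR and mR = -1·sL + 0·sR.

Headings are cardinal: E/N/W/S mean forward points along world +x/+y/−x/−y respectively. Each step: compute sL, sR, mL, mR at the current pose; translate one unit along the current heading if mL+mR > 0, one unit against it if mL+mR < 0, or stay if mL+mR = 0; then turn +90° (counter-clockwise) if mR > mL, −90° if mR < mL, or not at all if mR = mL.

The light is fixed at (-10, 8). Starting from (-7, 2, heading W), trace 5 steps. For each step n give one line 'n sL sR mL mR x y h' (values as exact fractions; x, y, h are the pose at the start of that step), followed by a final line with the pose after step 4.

0 100/41 20 920/41 -100/41 -7 2 W
1 200/17 200/41 11600/697 -200/17 -8 2 N
2 10 5/2 25/2 -10 -8 3 E
3 40/17 200/49 5360/833 -40/17 -7 3 S
4 100/41 20 920/41 -100/41 -7 2 W
final -8 2 N

n=0: pose=(-7,2,W); sL=100/41, sR=20; mL=920/41, mR=-100/41; mL+mR=20 → advance +1; mR−mL=-1020/41 → turn -1·90°
n=1: pose=(-8,2,N); sL=200/17, sR=200/41; mL=11600/697, mR=-200/17; mL+mR=200/41 → advance +1; mR−mL=-19800/697 → turn -1·90°
n=2: pose=(-8,3,E); sL=10, sR=5/2; mL=25/2, mR=-10; mL+mR=5/2 → advance +1; mR−mL=-45/2 → turn -1·90°
n=3: pose=(-7,3,S); sL=40/17, sR=200/49; mL=5360/833, mR=-40/17; mL+mR=200/49 → advance +1; mR−mL=-7320/833 → turn -1·90°
n=4: pose=(-7,2,W); sL=100/41, sR=20; mL=920/41, mR=-100/41; mL+mR=20 → advance +1; mR−mL=-1020/41 → turn -1·90°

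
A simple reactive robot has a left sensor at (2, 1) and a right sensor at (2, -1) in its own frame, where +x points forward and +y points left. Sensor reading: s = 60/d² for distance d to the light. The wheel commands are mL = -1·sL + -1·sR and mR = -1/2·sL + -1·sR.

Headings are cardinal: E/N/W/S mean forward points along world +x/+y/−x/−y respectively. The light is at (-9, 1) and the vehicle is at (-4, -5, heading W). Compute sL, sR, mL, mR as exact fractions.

left sensor world pos  = (-6, -6); dL² = 58
right sensor world pos = (-6, -4); dR² = 34
sL = 60/58 = 30/29
sR = 60/34 = 30/17
mL = -1·sL + -1·sR = -1380/493
mR = -1/2·sL + -1·sR = -1125/493

30/29 30/17 -1380/493 -1125/493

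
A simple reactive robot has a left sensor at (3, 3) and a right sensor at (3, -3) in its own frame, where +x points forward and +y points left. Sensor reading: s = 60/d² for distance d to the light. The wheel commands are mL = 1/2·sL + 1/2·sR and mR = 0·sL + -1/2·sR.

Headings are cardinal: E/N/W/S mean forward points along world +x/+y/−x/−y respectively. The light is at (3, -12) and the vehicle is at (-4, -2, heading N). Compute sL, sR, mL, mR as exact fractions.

60/269 12/37 2724/9953 -6/37

left sensor world pos  = (-7, 1); dL² = 269
right sensor world pos = (-1, 1); dR² = 185
sL = 60/269 = 60/269
sR = 60/185 = 12/37
mL = 1/2·sL + 1/2·sR = 2724/9953
mR = 0·sL + -1/2·sR = -6/37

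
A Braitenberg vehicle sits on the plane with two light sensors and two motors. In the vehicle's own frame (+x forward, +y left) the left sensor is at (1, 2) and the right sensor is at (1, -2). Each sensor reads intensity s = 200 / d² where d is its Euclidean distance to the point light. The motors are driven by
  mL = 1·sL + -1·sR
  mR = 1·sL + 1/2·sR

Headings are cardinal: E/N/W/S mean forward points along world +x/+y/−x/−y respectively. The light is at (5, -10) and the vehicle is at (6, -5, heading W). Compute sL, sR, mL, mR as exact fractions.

left sensor world pos  = (5, -7); dL² = 9
right sensor world pos = (5, -3); dR² = 49
sL = 200/9 = 200/9
sR = 200/49 = 200/49
mL = 1·sL + -1·sR = 8000/441
mR = 1·sL + 1/2·sR = 10700/441

200/9 200/49 8000/441 10700/441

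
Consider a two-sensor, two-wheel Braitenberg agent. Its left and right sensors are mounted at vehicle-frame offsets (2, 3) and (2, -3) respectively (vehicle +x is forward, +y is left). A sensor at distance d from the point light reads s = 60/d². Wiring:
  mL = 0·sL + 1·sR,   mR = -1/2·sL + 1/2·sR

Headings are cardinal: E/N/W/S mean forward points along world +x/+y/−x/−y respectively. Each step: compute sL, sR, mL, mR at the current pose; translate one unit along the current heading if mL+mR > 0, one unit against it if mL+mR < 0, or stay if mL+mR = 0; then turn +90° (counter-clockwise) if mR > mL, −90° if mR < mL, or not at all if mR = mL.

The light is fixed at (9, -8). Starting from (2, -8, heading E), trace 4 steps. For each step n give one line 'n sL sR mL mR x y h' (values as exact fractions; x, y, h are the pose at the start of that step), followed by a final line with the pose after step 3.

0 30/17 30/17 30/17 0 2 -8 E
1 60/13 12/17 12/17 -432/221 3 -8 S
2 15/17 3/4 3/4 -9/136 3 -7 W
3 60/109 12/5 12/5 504/545 2 -7 N
final 2 -6 E

n=0: pose=(2,-8,E); sL=30/17, sR=30/17; mL=30/17, mR=0; mL+mR=30/17 → advance +1; mR−mL=-30/17 → turn -1·90°
n=1: pose=(3,-8,S); sL=60/13, sR=12/17; mL=12/17, mR=-432/221; mL+mR=-276/221 → advance -1; mR−mL=-588/221 → turn -1·90°
n=2: pose=(3,-7,W); sL=15/17, sR=3/4; mL=3/4, mR=-9/136; mL+mR=93/136 → advance +1; mR−mL=-111/136 → turn -1·90°
n=3: pose=(2,-7,N); sL=60/109, sR=12/5; mL=12/5, mR=504/545; mL+mR=1812/545 → advance +1; mR−mL=-804/545 → turn -1·90°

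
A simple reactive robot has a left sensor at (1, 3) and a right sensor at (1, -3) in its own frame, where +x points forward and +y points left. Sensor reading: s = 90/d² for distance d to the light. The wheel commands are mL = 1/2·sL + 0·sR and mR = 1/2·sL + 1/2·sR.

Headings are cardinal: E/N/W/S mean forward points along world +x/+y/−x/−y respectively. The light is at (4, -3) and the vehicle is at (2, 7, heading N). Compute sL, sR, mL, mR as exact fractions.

left sensor world pos  = (-1, 8); dL² = 146
right sensor world pos = (5, 8); dR² = 122
sL = 90/146 = 45/73
sR = 90/122 = 45/61
mL = 1/2·sL + 0·sR = 45/146
mR = 1/2·sL + 1/2·sR = 3015/4453

45/73 45/61 45/146 3015/4453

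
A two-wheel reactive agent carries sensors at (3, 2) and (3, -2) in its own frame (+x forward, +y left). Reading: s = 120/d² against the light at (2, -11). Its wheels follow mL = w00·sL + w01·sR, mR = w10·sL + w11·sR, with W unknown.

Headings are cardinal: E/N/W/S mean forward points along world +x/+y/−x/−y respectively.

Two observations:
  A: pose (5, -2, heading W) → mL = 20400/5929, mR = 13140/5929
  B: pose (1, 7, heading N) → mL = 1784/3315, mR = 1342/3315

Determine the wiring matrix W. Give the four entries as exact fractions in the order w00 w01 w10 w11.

obs A: pose=(5,-2,W) → sL=120/49, sR=120/121, mL=20400/5929, mR=13140/5929
obs B: pose=(1,7,N) → sL=4/15, sR=60/221, mL=1784/3315, mR=1342/3315
sensor matrix S = [[120/49, 120/121], [4/15, 60/221]]; det S = 524672/1310309
solve [mL_A; mL_B] = S·[w00; w01] and [mR_A; mR_B] = S·[w10; w11]:
  w00 = 1, w01 = 1, w10 = 1/2, w11 = 1

1 1 1/2 1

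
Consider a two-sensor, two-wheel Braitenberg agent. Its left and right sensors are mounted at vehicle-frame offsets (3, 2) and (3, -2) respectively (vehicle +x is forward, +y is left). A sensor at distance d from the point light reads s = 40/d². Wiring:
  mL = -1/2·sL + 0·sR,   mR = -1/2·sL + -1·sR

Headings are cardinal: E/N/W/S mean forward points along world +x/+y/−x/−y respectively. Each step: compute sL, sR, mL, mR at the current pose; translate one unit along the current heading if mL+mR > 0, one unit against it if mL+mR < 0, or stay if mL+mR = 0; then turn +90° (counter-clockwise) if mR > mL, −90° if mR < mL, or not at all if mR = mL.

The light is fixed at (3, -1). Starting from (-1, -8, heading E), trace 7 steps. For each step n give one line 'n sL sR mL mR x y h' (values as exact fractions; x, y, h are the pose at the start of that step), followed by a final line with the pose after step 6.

n=0: pose=(-1,-8,E); sL=20/13, sR=20/41; mL=-10/13, mR=-670/533; mL+mR=-1080/533 → advance -1; mR−mL=-20/41 → turn -1·90°
n=1: pose=(-2,-8,S); sL=40/109, sR=40/149; mL=-20/109, mR=-7340/16241; mL+mR=-10320/16241 → advance -1; mR−mL=-40/149 → turn -1·90°
n=2: pose=(-2,-7,W); sL=5/16, sR=1/2; mL=-5/32, mR=-21/32; mL+mR=-13/16 → advance -1; mR−mL=-1/2 → turn -1·90°
n=3: pose=(-1,-7,N); sL=8/9, sR=40/13; mL=-4/9, mR=-412/117; mL+mR=-464/117 → advance -1; mR−mL=-40/13 → turn -1·90°
n=4: pose=(-1,-8,E); sL=20/13, sR=20/41; mL=-10/13, mR=-670/533; mL+mR=-1080/533 → advance -1; mR−mL=-20/41 → turn -1·90°
n=5: pose=(-2,-8,S); sL=40/109, sR=40/149; mL=-20/109, mR=-7340/16241; mL+mR=-10320/16241 → advance -1; mR−mL=-40/149 → turn -1·90°
n=6: pose=(-2,-7,W); sL=5/16, sR=1/2; mL=-5/32, mR=-21/32; mL+mR=-13/16 → advance -1; mR−mL=-1/2 → turn -1·90°

0 20/13 20/41 -10/13 -670/533 -1 -8 E
1 40/109 40/149 -20/109 -7340/16241 -2 -8 S
2 5/16 1/2 -5/32 -21/32 -2 -7 W
3 8/9 40/13 -4/9 -412/117 -1 -7 N
4 20/13 20/41 -10/13 -670/533 -1 -8 E
5 40/109 40/149 -20/109 -7340/16241 -2 -8 S
6 5/16 1/2 -5/32 -21/32 -2 -7 W
final -1 -7 N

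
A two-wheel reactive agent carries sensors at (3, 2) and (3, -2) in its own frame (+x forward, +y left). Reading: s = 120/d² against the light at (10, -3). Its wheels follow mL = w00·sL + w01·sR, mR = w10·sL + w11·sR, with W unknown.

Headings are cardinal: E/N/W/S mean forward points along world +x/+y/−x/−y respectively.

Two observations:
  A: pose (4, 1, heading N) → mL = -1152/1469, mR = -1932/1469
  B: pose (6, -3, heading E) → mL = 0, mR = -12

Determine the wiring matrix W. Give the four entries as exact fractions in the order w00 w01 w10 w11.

obs A: pose=(4,1,N) → sL=120/113, sR=24/13, mL=-1152/1469, mR=-1932/1469
obs B: pose=(6,-3,E) → sL=24, sR=24, mL=0, mR=-12
sensor matrix S = [[120/113, 24/13], [24, 24]]; det S = -27648/1469
solve [mL_A; mL_B] = S·[w00; w01] and [mR_A; mR_B] = S·[w10; w11]:
  w00 = 1, w01 = -1, w10 = 1/2, w11 = -1

1 -1 1/2 -1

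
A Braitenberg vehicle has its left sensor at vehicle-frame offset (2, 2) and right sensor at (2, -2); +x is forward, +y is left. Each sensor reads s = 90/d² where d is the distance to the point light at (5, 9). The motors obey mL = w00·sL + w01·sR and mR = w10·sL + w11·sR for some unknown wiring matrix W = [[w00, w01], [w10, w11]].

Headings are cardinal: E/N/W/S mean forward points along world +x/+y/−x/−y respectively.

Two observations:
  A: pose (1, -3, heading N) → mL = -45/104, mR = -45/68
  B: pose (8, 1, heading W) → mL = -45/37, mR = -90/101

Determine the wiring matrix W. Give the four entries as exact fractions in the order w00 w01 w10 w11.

obs A: pose=(1,-3,N) → sL=45/68, sR=45/52, mL=-45/104, mR=-45/68
obs B: pose=(8,1,W) → sL=90/101, sR=90/37, mL=-45/37, mR=-90/101
sensor matrix S = [[45/68, 45/52], [90/101, 90/37]]; det S = 692550/825877
solve [mL_A; mL_B] = S·[w00; w01] and [mR_A; mR_B] = S·[w10; w11]:
  w00 = 0, w01 = -1/2, w10 = -1, w11 = 0

0 -1/2 -1 0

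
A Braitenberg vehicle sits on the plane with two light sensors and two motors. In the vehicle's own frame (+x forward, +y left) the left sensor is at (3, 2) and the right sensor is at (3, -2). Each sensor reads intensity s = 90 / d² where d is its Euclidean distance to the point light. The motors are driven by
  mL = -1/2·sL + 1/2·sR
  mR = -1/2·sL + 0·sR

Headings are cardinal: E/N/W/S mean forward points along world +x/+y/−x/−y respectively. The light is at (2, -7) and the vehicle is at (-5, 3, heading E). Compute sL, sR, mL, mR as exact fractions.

9/16 9/8 9/32 -9/32

left sensor world pos  = (-2, 5); dL² = 160
right sensor world pos = (-2, 1); dR² = 80
sL = 90/160 = 9/16
sR = 90/80 = 9/8
mL = -1/2·sL + 1/2·sR = 9/32
mR = -1/2·sL + 0·sR = -9/32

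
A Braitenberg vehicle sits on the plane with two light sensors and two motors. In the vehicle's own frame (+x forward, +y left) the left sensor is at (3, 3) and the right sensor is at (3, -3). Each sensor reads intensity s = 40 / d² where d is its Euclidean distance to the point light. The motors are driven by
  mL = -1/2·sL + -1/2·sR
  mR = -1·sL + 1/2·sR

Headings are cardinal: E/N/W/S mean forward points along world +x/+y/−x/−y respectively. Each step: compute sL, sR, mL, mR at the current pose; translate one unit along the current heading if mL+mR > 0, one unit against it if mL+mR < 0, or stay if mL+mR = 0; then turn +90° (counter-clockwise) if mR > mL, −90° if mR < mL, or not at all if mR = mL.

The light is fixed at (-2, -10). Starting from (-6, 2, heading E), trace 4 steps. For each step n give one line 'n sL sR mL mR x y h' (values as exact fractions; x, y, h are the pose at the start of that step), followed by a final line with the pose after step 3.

0 20/113 20/41 -1540/4633 310/4633 -6 2 E
1 40/289 40/229 -10360/66181 -3380/66181 -7 2 N
2 5/16 2/13 -97/416 -49/208 -7 1 W
3 8/49 40/197 -1768/9653 -596/9653 -6 1 N
final -6 0 W

n=0: pose=(-6,2,E); sL=20/113, sR=20/41; mL=-1540/4633, mR=310/4633; mL+mR=-30/113 → advance -1; mR−mL=1850/4633 → turn +1·90°
n=1: pose=(-7,2,N); sL=40/289, sR=40/229; mL=-10360/66181, mR=-3380/66181; mL+mR=-60/289 → advance -1; mR−mL=6980/66181 → turn +1·90°
n=2: pose=(-7,1,W); sL=5/16, sR=2/13; mL=-97/416, mR=-49/208; mL+mR=-15/32 → advance -1; mR−mL=-1/416 → turn -1·90°
n=3: pose=(-6,1,N); sL=8/49, sR=40/197; mL=-1768/9653, mR=-596/9653; mL+mR=-12/49 → advance -1; mR−mL=1172/9653 → turn +1·90°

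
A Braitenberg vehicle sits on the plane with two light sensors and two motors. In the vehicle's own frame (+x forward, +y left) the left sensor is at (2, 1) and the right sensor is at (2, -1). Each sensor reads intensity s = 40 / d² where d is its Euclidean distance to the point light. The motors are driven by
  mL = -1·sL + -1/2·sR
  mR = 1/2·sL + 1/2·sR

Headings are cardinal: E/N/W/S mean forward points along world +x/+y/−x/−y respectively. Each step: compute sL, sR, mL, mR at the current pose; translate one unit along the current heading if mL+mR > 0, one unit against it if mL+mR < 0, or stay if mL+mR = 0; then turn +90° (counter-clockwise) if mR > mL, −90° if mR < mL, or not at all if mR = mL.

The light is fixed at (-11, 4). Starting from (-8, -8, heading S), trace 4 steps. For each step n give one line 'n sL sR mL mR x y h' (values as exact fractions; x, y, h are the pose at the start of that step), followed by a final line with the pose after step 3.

n=0: pose=(-8,-8,S); sL=10/53, sR=1/5; mL=-153/530, mR=103/530; mL+mR=-5/53 → advance -1; mR−mL=128/265 → turn +1·90°
n=1: pose=(-8,-7,E); sL=8/25, sR=40/169; mL=-1852/4225, mR=1176/4225; mL+mR=-4/25 → advance -1; mR−mL=3028/4225 → turn +1·90°
n=2: pose=(-9,-7,N); sL=20/41, sR=4/9; mL=-262/369, mR=172/369; mL+mR=-10/41 → advance -1; mR−mL=434/369 → turn +1·90°
n=3: pose=(-9,-8,W); sL=40/169, sR=40/121; mL=-8220/20449, mR=5800/20449; mL+mR=-20/169 → advance -1; mR−mL=14020/20449 → turn +1·90°

0 10/53 1/5 -153/530 103/530 -8 -8 S
1 8/25 40/169 -1852/4225 1176/4225 -8 -7 E
2 20/41 4/9 -262/369 172/369 -9 -7 N
3 40/169 40/121 -8220/20449 5800/20449 -9 -8 W
final -8 -8 S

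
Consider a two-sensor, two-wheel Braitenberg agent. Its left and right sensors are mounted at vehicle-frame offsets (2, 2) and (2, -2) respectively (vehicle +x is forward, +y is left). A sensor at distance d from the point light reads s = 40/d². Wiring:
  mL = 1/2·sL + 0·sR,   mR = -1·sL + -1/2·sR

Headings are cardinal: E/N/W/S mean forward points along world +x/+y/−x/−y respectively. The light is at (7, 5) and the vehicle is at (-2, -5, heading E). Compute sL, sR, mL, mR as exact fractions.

40/113 40/193 20/113 -9980/21809

left sensor world pos  = (0, -3); dL² = 113
right sensor world pos = (0, -7); dR² = 193
sL = 40/113 = 40/113
sR = 40/193 = 40/193
mL = 1/2·sL + 0·sR = 20/113
mR = -1·sL + -1/2·sR = -9980/21809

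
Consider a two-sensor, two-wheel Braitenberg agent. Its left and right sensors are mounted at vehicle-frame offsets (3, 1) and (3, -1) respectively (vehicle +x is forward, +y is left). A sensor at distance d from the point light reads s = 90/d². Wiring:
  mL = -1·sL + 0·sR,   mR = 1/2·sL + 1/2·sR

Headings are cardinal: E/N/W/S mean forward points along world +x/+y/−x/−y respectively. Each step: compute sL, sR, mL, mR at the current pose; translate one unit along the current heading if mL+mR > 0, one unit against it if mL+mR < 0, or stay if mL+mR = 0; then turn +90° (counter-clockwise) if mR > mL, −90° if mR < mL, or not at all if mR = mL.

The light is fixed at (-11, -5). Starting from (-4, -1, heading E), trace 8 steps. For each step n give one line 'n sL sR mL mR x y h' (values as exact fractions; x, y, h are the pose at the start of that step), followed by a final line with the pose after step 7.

n=0: pose=(-4,-1,E); sL=18/25, sR=90/109; mL=-18/25, mR=2106/2725; mL+mR=144/2725 → advance +1; mR−mL=4068/2725 → turn +1·90°
n=1: pose=(-3,-1,N); sL=45/49, sR=9/13; mL=-45/49, mR=513/637; mL+mR=-72/637 → advance -1; mR−mL=1098/637 → turn +1·90°
n=2: pose=(-3,-2,W); sL=90/29, sR=90/41; mL=-90/29, mR=3150/1189; mL+mR=-540/1189 → advance -1; mR−mL=6840/1189 → turn +1·90°
n=3: pose=(-2,-2,S); sL=9/10, sR=45/32; mL=-9/10, mR=369/320; mL+mR=81/320 → advance +1; mR−mL=657/320 → turn +1·90°
n=4: pose=(-2,-3,E); sL=10/17, sR=18/29; mL=-10/17, mR=298/493; mL+mR=8/493 → advance +1; mR−mL=588/493 → turn +1·90°
n=5: pose=(-1,-3,N); sL=45/53, sR=45/73; mL=-45/53, mR=2835/3869; mL+mR=-450/3869 → advance -1; mR−mL=6120/3869 → turn +1·90°
n=6: pose=(-1,-4,W); sL=90/49, sR=90/53; mL=-90/49, mR=4590/2597; mL+mR=-180/2597 → advance -1; mR−mL=9360/2597 → turn +1·90°
n=7: pose=(0,-4,S); sL=45/74, sR=45/52; mL=-45/74, mR=2835/3848; mL+mR=495/3848 → advance +1; mR−mL=5175/3848 → turn +1·90°

0 18/25 90/109 -18/25 2106/2725 -4 -1 E
1 45/49 9/13 -45/49 513/637 -3 -1 N
2 90/29 90/41 -90/29 3150/1189 -3 -2 W
3 9/10 45/32 -9/10 369/320 -2 -2 S
4 10/17 18/29 -10/17 298/493 -2 -3 E
5 45/53 45/73 -45/53 2835/3869 -1 -3 N
6 90/49 90/53 -90/49 4590/2597 -1 -4 W
7 45/74 45/52 -45/74 2835/3848 0 -4 S
final 0 -5 E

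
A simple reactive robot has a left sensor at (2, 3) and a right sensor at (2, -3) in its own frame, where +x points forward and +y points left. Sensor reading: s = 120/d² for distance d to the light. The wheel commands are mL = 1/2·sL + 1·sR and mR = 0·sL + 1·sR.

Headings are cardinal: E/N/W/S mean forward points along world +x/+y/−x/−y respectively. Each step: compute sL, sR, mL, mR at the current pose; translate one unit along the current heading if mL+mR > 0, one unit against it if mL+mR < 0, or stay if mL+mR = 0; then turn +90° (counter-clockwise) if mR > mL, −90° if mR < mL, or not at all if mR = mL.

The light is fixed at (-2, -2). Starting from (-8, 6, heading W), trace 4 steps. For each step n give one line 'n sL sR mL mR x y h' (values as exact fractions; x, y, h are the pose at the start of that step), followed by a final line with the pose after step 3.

n=0: pose=(-8,6,W); sL=120/89, sR=24/37; mL=4356/3293, mR=24/37; mL+mR=6492/3293 → advance +1; mR−mL=-60/89 → turn -1·90°
n=1: pose=(-9,6,N); sL=3/5, sR=30/29; mL=387/290, mR=30/29; mL+mR=687/290 → advance +1; mR−mL=-3/10 → turn -1·90°
n=2: pose=(-9,7,E); sL=120/169, sR=120/61; mL=23940/10309, mR=120/61; mL+mR=44220/10309 → advance +1; mR−mL=-60/169 → turn -1·90°
n=3: pose=(-8,7,S); sL=60/29, sR=12/13; mL=738/377, mR=12/13; mL+mR=1086/377 → advance +1; mR−mL=-30/29 → turn -1·90°

0 120/89 24/37 4356/3293 24/37 -8 6 W
1 3/5 30/29 387/290 30/29 -9 6 N
2 120/169 120/61 23940/10309 120/61 -9 7 E
3 60/29 12/13 738/377 12/13 -8 7 S
final -8 6 W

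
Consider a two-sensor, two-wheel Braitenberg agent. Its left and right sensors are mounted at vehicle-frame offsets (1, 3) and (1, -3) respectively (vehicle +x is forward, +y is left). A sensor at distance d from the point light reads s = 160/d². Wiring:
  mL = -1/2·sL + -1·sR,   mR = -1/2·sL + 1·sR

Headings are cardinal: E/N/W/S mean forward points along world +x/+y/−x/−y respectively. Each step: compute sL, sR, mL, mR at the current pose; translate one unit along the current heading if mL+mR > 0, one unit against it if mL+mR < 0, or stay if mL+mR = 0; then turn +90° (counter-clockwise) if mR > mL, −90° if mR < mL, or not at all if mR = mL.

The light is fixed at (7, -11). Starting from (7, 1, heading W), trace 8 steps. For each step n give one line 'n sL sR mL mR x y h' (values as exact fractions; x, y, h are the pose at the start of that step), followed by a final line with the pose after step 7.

n=0: pose=(7,1,W); sL=80/41, sR=80/113; mL=-7800/4633, mR=-1240/4633; mL+mR=-80/41 → advance -1; mR−mL=160/113 → turn +1·90°
n=1: pose=(8,1,S); sL=160/137, sR=32/25; mL=-6384/3425, mR=2384/3425; mL+mR=-160/137 → advance -1; mR−mL=64/25 → turn +1·90°
n=2: pose=(8,2,E); sL=8/13, sR=20/13; mL=-24/13, mR=16/13; mL+mR=-8/13 → advance -1; mR−mL=40/13 → turn +1·90°
n=3: pose=(7,2,N); sL=32/41, sR=32/41; mL=-48/41, mR=16/41; mL+mR=-32/41 → advance -1; mR−mL=64/41 → turn +1·90°
n=4: pose=(7,1,W); sL=80/41, sR=80/113; mL=-7800/4633, mR=-1240/4633; mL+mR=-80/41 → advance -1; mR−mL=160/113 → turn +1·90°
n=5: pose=(8,1,S); sL=160/137, sR=32/25; mL=-6384/3425, mR=2384/3425; mL+mR=-160/137 → advance -1; mR−mL=64/25 → turn +1·90°
n=6: pose=(8,2,E); sL=8/13, sR=20/13; mL=-24/13, mR=16/13; mL+mR=-8/13 → advance -1; mR−mL=40/13 → turn +1·90°
n=7: pose=(7,2,N); sL=32/41, sR=32/41; mL=-48/41, mR=16/41; mL+mR=-32/41 → advance -1; mR−mL=64/41 → turn +1·90°

0 80/41 80/113 -7800/4633 -1240/4633 7 1 W
1 160/137 32/25 -6384/3425 2384/3425 8 1 S
2 8/13 20/13 -24/13 16/13 8 2 E
3 32/41 32/41 -48/41 16/41 7 2 N
4 80/41 80/113 -7800/4633 -1240/4633 7 1 W
5 160/137 32/25 -6384/3425 2384/3425 8 1 S
6 8/13 20/13 -24/13 16/13 8 2 E
7 32/41 32/41 -48/41 16/41 7 2 N
final 7 1 W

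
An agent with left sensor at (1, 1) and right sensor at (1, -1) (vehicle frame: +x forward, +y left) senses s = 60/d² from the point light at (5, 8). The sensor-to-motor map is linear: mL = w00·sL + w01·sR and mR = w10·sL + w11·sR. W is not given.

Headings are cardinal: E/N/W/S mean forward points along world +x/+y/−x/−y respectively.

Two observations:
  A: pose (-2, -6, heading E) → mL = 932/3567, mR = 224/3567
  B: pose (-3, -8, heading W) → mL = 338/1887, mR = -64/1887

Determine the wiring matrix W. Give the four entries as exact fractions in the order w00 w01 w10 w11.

obs A: pose=(-2,-6,E) → sL=12/41, sR=20/87, mL=932/3567, mR=224/3567
obs B: pose=(-3,-8,W) → sL=6/37, sR=10/51, mL=338/1887, mR=-64/1887
sensor matrix S = [[12/41, 20/87], [6/37, 10/51]]; det S = 15040/747881
solve [mL_A; mL_B] = S·[w00; w01] and [mR_A; mR_B] = S·[w10; w11]:
  w00 = 1/2, w01 = 1/2, w10 = 1, w11 = -1

1/2 1/2 1 -1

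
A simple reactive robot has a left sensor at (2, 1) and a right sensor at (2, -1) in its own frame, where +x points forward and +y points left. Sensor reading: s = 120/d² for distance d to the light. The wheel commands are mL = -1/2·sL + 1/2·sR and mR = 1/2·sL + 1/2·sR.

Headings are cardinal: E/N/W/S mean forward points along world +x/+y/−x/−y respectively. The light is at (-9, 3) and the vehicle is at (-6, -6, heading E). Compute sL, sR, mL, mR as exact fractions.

120/89 24/25 -432/2225 2568/2225

left sensor world pos  = (-4, -5); dL² = 89
right sensor world pos = (-4, -7); dR² = 125
sL = 120/89 = 120/89
sR = 120/125 = 24/25
mL = -1/2·sL + 1/2·sR = -432/2225
mR = 1/2·sL + 1/2·sR = 2568/2225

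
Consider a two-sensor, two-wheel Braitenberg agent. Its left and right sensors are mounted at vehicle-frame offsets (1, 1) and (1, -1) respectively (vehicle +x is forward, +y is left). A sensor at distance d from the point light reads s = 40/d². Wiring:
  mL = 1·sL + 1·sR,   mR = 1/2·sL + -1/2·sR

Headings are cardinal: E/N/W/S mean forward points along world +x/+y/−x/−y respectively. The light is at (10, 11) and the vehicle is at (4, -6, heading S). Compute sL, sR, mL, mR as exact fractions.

left sensor world pos  = (5, -7); dL² = 349
right sensor world pos = (3, -7); dR² = 373
sL = 40/349 = 40/349
sR = 40/373 = 40/373
mL = 1·sL + 1·sR = 28880/130177
mR = 1/2·sL + -1/2·sR = 480/130177

40/349 40/373 28880/130177 480/130177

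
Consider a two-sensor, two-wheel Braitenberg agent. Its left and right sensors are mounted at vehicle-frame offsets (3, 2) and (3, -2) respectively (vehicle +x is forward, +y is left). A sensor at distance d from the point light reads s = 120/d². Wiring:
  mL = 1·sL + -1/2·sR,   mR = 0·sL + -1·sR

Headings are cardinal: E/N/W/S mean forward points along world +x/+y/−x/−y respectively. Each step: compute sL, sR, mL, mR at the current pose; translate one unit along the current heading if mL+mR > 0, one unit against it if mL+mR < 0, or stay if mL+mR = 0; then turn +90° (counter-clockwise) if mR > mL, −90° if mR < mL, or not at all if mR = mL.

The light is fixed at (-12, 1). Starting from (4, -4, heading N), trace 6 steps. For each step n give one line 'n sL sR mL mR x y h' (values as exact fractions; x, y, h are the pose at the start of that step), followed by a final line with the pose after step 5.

n=0: pose=(4,-4,N); sL=3/5, sR=15/41; mL=171/410, mR=-15/41; mL+mR=21/410 → advance +1; mR−mL=-321/410 → turn -1·90°
n=1: pose=(4,-3,E); sL=24/73, sR=120/397; mL=5148/28981, mR=-120/397; mL+mR=-3612/28981 → advance -1; mR−mL=-13908/28981 → turn -1·90°
n=2: pose=(3,-3,S); sL=60/169, sR=60/109; mL=1470/18421, mR=-60/109; mL+mR=-8670/18421 → advance -1; mR−mL=-11610/18421 → turn -1·90°
n=3: pose=(3,-2,W); sL=120/169, sR=24/29; mL=1452/4901, mR=-24/29; mL+mR=-2604/4901 → advance -1; mR−mL=-5508/4901 → turn -1·90°
n=4: pose=(4,-2,N); sL=30/49, sR=10/27; mL=565/1323, mR=-10/27; mL+mR=25/441 → advance +1; mR−mL=-1055/1323 → turn -1·90°
n=5: pose=(4,-1,E); sL=120/361, sR=120/377; mL=23580/136097, mR=-120/377; mL+mR=-19740/136097 → advance -1; mR−mL=-66900/136097 → turn -1·90°

0 3/5 15/41 171/410 -15/41 4 -4 N
1 24/73 120/397 5148/28981 -120/397 4 -3 E
2 60/169 60/109 1470/18421 -60/109 3 -3 S
3 120/169 24/29 1452/4901 -24/29 3 -2 W
4 30/49 10/27 565/1323 -10/27 4 -2 N
5 120/361 120/377 23580/136097 -120/377 4 -1 E
final 3 -1 S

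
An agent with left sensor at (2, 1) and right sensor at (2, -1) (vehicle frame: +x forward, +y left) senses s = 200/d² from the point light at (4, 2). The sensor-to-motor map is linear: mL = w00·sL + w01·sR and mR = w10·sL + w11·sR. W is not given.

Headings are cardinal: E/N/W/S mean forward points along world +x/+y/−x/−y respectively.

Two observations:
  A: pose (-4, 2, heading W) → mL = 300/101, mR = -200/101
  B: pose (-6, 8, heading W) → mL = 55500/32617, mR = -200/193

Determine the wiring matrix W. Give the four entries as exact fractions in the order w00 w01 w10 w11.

obs A: pose=(-4,2,W) → sL=200/101, sR=200/101, mL=300/101, mR=-200/101
obs B: pose=(-6,8,W) → sL=200/169, sR=200/193, mL=55500/32617, mR=-200/193
sensor matrix S = [[200/101, 200/101], [200/169, 200/193]]; det S = -960000/3294317
solve [mL_A; mL_B] = S·[w00; w01] and [mR_A; mR_B] = S·[w10; w11]:
  w00 = 1, w01 = 1/2, w10 = 0, w11 = -1

1 1/2 0 -1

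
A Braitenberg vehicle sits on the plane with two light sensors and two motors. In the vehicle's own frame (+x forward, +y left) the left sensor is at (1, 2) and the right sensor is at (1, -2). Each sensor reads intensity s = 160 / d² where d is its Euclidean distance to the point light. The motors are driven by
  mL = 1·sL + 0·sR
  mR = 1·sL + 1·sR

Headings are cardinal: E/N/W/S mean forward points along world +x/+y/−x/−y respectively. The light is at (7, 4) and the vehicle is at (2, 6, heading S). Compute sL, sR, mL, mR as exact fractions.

left sensor world pos  = (4, 5); dL² = 10
right sensor world pos = (0, 5); dR² = 50
sL = 160/10 = 16
sR = 160/50 = 16/5
mL = 1·sL + 0·sR = 16
mR = 1·sL + 1·sR = 96/5

16 16/5 16 96/5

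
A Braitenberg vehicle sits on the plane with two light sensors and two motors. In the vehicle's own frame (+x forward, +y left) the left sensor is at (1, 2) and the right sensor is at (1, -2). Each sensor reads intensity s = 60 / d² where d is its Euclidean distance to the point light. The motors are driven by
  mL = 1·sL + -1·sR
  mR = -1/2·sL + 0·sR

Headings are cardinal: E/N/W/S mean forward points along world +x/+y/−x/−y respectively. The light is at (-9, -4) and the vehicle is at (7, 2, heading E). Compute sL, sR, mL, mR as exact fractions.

60/353 12/61 -576/21533 -30/353

left sensor world pos  = (8, 4); dL² = 353
right sensor world pos = (8, 0); dR² = 305
sL = 60/353 = 60/353
sR = 60/305 = 12/61
mL = 1·sL + -1·sR = -576/21533
mR = -1/2·sL + 0·sR = -30/353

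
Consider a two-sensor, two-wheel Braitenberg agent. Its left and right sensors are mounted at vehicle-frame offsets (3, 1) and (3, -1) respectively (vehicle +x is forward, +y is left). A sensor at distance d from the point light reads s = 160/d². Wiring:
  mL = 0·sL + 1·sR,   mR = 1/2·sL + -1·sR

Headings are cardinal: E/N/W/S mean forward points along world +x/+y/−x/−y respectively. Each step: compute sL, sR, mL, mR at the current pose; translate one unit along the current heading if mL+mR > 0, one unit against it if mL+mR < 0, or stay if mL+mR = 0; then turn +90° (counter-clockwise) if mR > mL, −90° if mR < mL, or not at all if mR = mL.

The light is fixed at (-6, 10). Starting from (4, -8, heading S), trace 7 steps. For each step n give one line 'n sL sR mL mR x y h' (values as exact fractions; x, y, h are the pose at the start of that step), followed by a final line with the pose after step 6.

n=0: pose=(4,-8,S); sL=80/281, sR=80/261; mL=80/261, mR=-12040/73341; mL+mR=40/281 → advance +1; mR−mL=-34520/73341 → turn -1·90°
n=1: pose=(4,-9,W); sL=160/449, sR=160/373; mL=160/373, mR=-42000/167477; mL+mR=80/449 → advance +1; mR−mL=-113840/167477 → turn -1·90°
n=2: pose=(3,-9,N); sL=1/2, sR=40/89; mL=40/89, mR=-71/356; mL+mR=1/4 → advance +1; mR−mL=-231/356 → turn -1·90°
n=3: pose=(3,-8,E); sL=160/433, sR=32/101; mL=32/101, mR=-5776/43733; mL+mR=80/433 → advance +1; mR−mL=-19632/43733 → turn -1·90°
n=4: pose=(4,-8,S); sL=80/281, sR=80/261; mL=80/261, mR=-12040/73341; mL+mR=40/281 → advance +1; mR−mL=-34520/73341 → turn -1·90°
n=5: pose=(4,-9,W); sL=160/449, sR=160/373; mL=160/373, mR=-42000/167477; mL+mR=80/449 → advance +1; mR−mL=-113840/167477 → turn -1·90°
n=6: pose=(3,-9,N); sL=1/2, sR=40/89; mL=40/89, mR=-71/356; mL+mR=1/4 → advance +1; mR−mL=-231/356 → turn -1·90°

0 80/281 80/261 80/261 -12040/73341 4 -8 S
1 160/449 160/373 160/373 -42000/167477 4 -9 W
2 1/2 40/89 40/89 -71/356 3 -9 N
3 160/433 32/101 32/101 -5776/43733 3 -8 E
4 80/281 80/261 80/261 -12040/73341 4 -8 S
5 160/449 160/373 160/373 -42000/167477 4 -9 W
6 1/2 40/89 40/89 -71/356 3 -9 N
final 3 -8 E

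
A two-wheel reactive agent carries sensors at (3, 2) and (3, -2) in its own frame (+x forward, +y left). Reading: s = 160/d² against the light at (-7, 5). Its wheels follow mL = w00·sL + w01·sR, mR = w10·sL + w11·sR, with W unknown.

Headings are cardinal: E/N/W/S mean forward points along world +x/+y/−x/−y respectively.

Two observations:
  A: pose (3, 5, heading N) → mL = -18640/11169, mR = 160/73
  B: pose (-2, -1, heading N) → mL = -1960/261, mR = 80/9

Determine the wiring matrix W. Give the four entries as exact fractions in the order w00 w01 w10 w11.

-1 1/2 1 0

obs A: pose=(3,5,N) → sL=160/73, sR=160/153, mL=-18640/11169, mR=160/73
obs B: pose=(-2,-1,N) → sL=80/9, sR=80/29, mL=-1960/261, mR=80/9
sensor matrix S = [[160/73, 160/153], [80/9, 80/29]]; det S = -9472000/2915109
solve [mL_A; mL_B] = S·[w00; w01] and [mR_A; mR_B] = S·[w10; w11]:
  w00 = -1, w01 = 1/2, w10 = 1, w11 = 0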